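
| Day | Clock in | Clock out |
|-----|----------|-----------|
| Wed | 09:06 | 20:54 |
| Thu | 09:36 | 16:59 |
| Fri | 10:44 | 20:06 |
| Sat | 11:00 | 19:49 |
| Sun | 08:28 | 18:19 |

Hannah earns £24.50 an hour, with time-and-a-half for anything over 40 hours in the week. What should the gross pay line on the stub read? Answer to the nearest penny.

Wed: 09:06–20:54 = 11 h 48 min
Thu: 09:36–16:59 = 7 h 23 min
Fri: 10:44–20:06 = 9 h 22 min
Sat: 11:00–19:49 = 8 h 49 min
Sun: 08:28–18:19 = 9 h 51 min
Total worked: 47 h 13 min = 2833 min.
Regular 40 h 0 min = 2400 min at £24.50/h; overtime 7 h 13 min = 433 min at £36.75/h.
Pay = (2400 × £24.50 + 433 × £36.75) ÷ 60 = £1245.21.

£1245.21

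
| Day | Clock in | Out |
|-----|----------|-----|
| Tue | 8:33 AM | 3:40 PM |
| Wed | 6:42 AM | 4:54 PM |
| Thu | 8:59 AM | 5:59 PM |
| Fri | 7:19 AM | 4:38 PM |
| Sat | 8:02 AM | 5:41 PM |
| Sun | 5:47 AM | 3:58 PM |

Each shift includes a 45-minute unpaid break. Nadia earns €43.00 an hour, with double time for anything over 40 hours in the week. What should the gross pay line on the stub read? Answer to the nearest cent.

Tue: 8:33 AM–3:40 PM = 7 h 7 min; less 45 min break → 6 h 22 min
Wed: 6:42 AM–4:54 PM = 10 h 12 min; less 45 min break → 9 h 27 min
Thu: 8:59 AM–5:59 PM = 9 h 0 min; less 45 min break → 8 h 15 min
Fri: 7:19 AM–4:38 PM = 9 h 19 min; less 45 min break → 8 h 34 min
Sat: 8:02 AM–5:41 PM = 9 h 39 min; less 45 min break → 8 h 54 min
Sun: 5:47 AM–3:58 PM = 10 h 11 min; less 45 min break → 9 h 26 min
Total worked: 50 h 58 min = 3058 min.
Regular 40 h 0 min = 2400 min at €43.00/h; overtime 10 h 58 min = 658 min at €86.00/h.
Pay = (2400 × €43.00 + 658 × €86.00) ÷ 60 = €2663.13.

€2663.13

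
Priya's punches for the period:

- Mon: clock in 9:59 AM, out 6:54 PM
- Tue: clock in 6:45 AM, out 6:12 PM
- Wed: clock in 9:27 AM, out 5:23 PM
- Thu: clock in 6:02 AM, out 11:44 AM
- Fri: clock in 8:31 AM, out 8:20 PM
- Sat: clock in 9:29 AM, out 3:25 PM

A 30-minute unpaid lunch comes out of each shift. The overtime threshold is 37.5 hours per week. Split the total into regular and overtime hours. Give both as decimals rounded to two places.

Mon: 9:59 AM–6:54 PM = 8 h 55 min; less 30 min break → 8 h 25 min
Tue: 6:45 AM–6:12 PM = 11 h 27 min; less 30 min break → 10 h 57 min
Wed: 9:27 AM–5:23 PM = 7 h 56 min; less 30 min break → 7 h 26 min
Thu: 6:02 AM–11:44 AM = 5 h 42 min; less 30 min break → 5 h 12 min
Fri: 8:31 AM–8:20 PM = 11 h 49 min; less 30 min break → 11 h 19 min
Sat: 9:29 AM–3:25 PM = 5 h 56 min; less 30 min break → 5 h 26 min
Total worked: 48 h 45 min = 48.75 h.
Threshold 37.5 h → overtime 11 h 15 min, regular 37 h 30 min.

Regular 37.50 hours, overtime 11.25 hours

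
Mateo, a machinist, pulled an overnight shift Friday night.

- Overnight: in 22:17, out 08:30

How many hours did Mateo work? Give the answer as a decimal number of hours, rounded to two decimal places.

10.22 hours

Overnight: 22:17 → midnight = 1 h 43 min; midnight → 08:30 = 8 h 30 min; span 10 h 13 min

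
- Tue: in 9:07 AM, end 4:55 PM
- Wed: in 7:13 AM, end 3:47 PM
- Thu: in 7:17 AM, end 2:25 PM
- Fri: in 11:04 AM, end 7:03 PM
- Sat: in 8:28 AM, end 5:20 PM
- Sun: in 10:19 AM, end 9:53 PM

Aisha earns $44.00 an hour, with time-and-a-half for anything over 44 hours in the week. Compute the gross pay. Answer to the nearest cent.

Tue: 9:07 AM–4:55 PM = 7 h 48 min
Wed: 7:13 AM–3:47 PM = 8 h 34 min
Thu: 7:17 AM–2:25 PM = 7 h 8 min
Fri: 11:04 AM–7:03 PM = 7 h 59 min
Sat: 8:28 AM–5:20 PM = 8 h 52 min
Sun: 10:19 AM–9:53 PM = 11 h 34 min
Total worked: 51 h 55 min = 3115 min.
Regular 44 h 0 min = 2640 min at $44.00/h; overtime 7 h 55 min = 475 min at $66.00/h.
Pay = (2640 × $44.00 + 475 × $66.00) ÷ 60 = $2458.50.

$2458.50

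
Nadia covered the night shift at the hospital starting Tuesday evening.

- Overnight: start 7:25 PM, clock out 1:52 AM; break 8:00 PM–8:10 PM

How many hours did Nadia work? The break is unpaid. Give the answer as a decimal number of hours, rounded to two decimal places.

Overnight: 7:25 PM → midnight = 4 h 35 min; midnight → 1:52 AM = 1 h 52 min; span 6 h 27 min; less 10 min break → 6 h 17 min

6.28 hours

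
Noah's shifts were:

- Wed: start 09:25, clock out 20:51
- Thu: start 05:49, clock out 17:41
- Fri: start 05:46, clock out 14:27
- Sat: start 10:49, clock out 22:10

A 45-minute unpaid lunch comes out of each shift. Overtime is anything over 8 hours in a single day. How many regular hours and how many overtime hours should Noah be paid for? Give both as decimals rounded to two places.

Regular 31.93 hours, overtime 8.40 hours

Wed: 09:25–20:51 = 11 h 26 min; less 45 min break → 10 h 41 min
Thu: 05:49–17:41 = 11 h 52 min; less 45 min break → 11 h 7 min
Fri: 05:46–14:27 = 8 h 41 min; less 45 min break → 7 h 56 min
Sat: 10:49–22:10 = 11 h 21 min; less 45 min break → 10 h 36 min
Wed reg 8 h 0 min / OT 2 h 41 min; Thu reg 8 h 0 min / OT 3 h 7 min; Fri reg 7 h 56 min / OT 0 h 0 min; Sat reg 8 h 0 min / OT 2 h 36 min.
Totals: regular 31 h 56 min, overtime 8 h 24 min.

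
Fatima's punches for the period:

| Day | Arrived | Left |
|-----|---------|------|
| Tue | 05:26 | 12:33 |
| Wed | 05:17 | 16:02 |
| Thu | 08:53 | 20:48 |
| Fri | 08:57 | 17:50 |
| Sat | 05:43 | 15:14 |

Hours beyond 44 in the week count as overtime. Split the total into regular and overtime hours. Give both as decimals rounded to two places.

Regular 44.00 hours, overtime 4.18 hours

Tue: 05:26–12:33 = 7 h 7 min
Wed: 05:17–16:02 = 10 h 45 min
Thu: 08:53–20:48 = 11 h 55 min
Fri: 08:57–17:50 = 8 h 53 min
Sat: 05:43–15:14 = 9 h 31 min
Total worked: 48 h 11 min = 48.18 h.
Threshold 44 h → overtime 4 h 11 min, regular 44 h 0 min.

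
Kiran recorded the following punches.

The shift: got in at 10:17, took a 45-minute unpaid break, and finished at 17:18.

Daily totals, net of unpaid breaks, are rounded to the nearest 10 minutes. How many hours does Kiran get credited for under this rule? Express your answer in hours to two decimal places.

The shift: 10:17–17:18 = 7 h 1 min − 45 min = 6 h 16 min → rounds to 6 h 20 min

6.33 hours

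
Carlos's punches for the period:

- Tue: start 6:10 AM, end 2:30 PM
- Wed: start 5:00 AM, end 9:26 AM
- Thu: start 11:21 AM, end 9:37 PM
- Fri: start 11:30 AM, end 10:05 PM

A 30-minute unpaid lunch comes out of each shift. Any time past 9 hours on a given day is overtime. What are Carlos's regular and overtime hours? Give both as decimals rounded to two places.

Regular 29.77 hours, overtime 1.85 hours

Tue: 6:10 AM–2:30 PM = 8 h 20 min; less 30 min break → 7 h 50 min
Wed: 5:00 AM–9:26 AM = 4 h 26 min; less 30 min break → 3 h 56 min
Thu: 11:21 AM–9:37 PM = 10 h 16 min; less 30 min break → 9 h 46 min
Fri: 11:30 AM–10:05 PM = 10 h 35 min; less 30 min break → 10 h 5 min
Tue reg 7 h 50 min / OT 0 h 0 min; Wed reg 3 h 56 min / OT 0 h 0 min; Thu reg 9 h 0 min / OT 0 h 46 min; Fri reg 9 h 0 min / OT 1 h 5 min.
Totals: regular 29 h 46 min, overtime 1 h 51 min.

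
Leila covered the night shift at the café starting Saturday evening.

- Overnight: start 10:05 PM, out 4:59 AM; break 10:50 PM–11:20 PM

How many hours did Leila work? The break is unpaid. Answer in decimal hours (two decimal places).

6.40 hours

Overnight: 10:05 PM → midnight = 1 h 55 min; midnight → 4:59 AM = 4 h 59 min; span 6 h 54 min; less 30 min break → 6 h 24 min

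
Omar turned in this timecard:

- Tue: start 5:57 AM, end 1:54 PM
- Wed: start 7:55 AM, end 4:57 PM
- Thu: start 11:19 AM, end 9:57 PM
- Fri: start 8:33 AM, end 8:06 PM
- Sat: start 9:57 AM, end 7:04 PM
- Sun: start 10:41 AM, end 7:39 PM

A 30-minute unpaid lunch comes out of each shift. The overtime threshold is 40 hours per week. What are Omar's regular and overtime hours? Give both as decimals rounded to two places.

Tue: 5:57 AM–1:54 PM = 7 h 57 min; less 30 min break → 7 h 27 min
Wed: 7:55 AM–4:57 PM = 9 h 2 min; less 30 min break → 8 h 32 min
Thu: 11:19 AM–9:57 PM = 10 h 38 min; less 30 min break → 10 h 8 min
Fri: 8:33 AM–8:06 PM = 11 h 33 min; less 30 min break → 11 h 3 min
Sat: 9:57 AM–7:04 PM = 9 h 7 min; less 30 min break → 8 h 37 min
Sun: 10:41 AM–7:39 PM = 8 h 58 min; less 30 min break → 8 h 28 min
Total worked: 54 h 15 min = 54.25 h.
Threshold 40 h → overtime 14 h 15 min, regular 40 h 0 min.

Regular 40.00 hours, overtime 14.25 hours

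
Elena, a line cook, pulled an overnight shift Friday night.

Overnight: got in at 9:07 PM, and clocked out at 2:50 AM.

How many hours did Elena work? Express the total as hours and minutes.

5 h 43 min

Overnight: 9:07 PM → midnight = 2 h 53 min; midnight → 2:50 AM = 2 h 50 min; span 5 h 43 min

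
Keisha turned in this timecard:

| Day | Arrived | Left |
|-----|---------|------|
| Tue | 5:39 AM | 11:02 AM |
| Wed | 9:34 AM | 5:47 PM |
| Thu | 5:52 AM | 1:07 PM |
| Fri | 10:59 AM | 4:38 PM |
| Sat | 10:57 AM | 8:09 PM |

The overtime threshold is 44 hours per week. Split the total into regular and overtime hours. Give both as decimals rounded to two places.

Regular 35.70 hours, overtime 0.00 hours

Tue: 5:39 AM–11:02 AM = 5 h 23 min
Wed: 9:34 AM–5:47 PM = 8 h 13 min
Thu: 5:52 AM–1:07 PM = 7 h 15 min
Fri: 10:59 AM–4:38 PM = 5 h 39 min
Sat: 10:57 AM–8:09 PM = 9 h 12 min
Total worked: 35 h 42 min = 35.70 h.
Threshold 44 h → overtime 0 h 0 min, regular 35 h 42 min.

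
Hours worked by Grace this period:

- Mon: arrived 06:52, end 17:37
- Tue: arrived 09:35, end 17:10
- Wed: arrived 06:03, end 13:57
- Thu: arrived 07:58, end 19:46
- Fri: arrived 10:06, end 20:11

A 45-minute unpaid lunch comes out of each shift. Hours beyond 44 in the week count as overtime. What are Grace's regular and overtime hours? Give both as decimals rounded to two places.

Regular 44.00 hours, overtime 0.37 hours

Mon: 06:52–17:37 = 10 h 45 min; less 45 min break → 10 h 0 min
Tue: 09:35–17:10 = 7 h 35 min; less 45 min break → 6 h 50 min
Wed: 06:03–13:57 = 7 h 54 min; less 45 min break → 7 h 9 min
Thu: 07:58–19:46 = 11 h 48 min; less 45 min break → 11 h 3 min
Fri: 10:06–20:11 = 10 h 5 min; less 45 min break → 9 h 20 min
Total worked: 44 h 22 min = 44.37 h.
Threshold 44 h → overtime 0 h 22 min, regular 44 h 0 min.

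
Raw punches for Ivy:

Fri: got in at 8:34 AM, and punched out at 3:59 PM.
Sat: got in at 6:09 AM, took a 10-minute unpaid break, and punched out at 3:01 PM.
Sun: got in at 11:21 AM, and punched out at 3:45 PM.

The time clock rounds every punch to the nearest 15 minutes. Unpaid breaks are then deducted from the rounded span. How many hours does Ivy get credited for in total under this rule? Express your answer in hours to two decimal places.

20.58 hours

Fri: in 8:34 AM→8:30 AM, out 3:59 PM→4:00 PM; 7 h 30 min
Sat: in 6:09 AM→6:15 AM, out 3:01 PM→3:00 PM; 8 h 45 min − 10 min = 8 h 35 min
Sun: in 11:21 AM→11:15 AM, out 3:45 PM→3:45 PM; 4 h 30 min
Total credited: 20 h 35 min.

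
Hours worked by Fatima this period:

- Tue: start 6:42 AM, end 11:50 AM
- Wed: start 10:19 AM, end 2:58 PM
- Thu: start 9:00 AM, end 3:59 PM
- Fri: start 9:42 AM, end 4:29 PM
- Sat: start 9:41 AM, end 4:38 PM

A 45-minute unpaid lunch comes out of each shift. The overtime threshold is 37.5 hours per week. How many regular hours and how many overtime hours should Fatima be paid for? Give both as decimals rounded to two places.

Regular 26.75 hours, overtime 0.00 hours

Tue: 6:42 AM–11:50 AM = 5 h 8 min; less 45 min break → 4 h 23 min
Wed: 10:19 AM–2:58 PM = 4 h 39 min; less 45 min break → 3 h 54 min
Thu: 9:00 AM–3:59 PM = 6 h 59 min; less 45 min break → 6 h 14 min
Fri: 9:42 AM–4:29 PM = 6 h 47 min; less 45 min break → 6 h 2 min
Sat: 9:41 AM–4:38 PM = 6 h 57 min; less 45 min break → 6 h 12 min
Total worked: 26 h 45 min = 26.75 h.
Threshold 37.5 h → overtime 0 h 0 min, regular 26 h 45 min.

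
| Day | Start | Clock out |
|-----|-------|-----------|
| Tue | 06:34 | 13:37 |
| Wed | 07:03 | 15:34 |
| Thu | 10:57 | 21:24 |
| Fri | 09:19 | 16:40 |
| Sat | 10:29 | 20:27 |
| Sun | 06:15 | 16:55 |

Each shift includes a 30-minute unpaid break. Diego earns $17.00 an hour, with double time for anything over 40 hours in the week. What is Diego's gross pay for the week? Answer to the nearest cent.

$1054.00

Tue: 06:34–13:37 = 7 h 3 min; less 30 min break → 6 h 33 min
Wed: 07:03–15:34 = 8 h 31 min; less 30 min break → 8 h 1 min
Thu: 10:57–21:24 = 10 h 27 min; less 30 min break → 9 h 57 min
Fri: 09:19–16:40 = 7 h 21 min; less 30 min break → 6 h 51 min
Sat: 10:29–20:27 = 9 h 58 min; less 30 min break → 9 h 28 min
Sun: 06:15–16:55 = 10 h 40 min; less 30 min break → 10 h 10 min
Total worked: 51 h 0 min = 3060 min.
Regular 40 h 0 min = 2400 min at $17.00/h; overtime 11 h 0 min = 660 min at $34.00/h.
Pay = (2400 × $17.00 + 660 × $34.00) ÷ 60 = $1054.00.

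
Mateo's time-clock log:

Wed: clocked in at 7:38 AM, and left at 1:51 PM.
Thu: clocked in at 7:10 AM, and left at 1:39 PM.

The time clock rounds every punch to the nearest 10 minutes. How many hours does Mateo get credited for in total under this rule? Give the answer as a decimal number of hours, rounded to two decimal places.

12.67 hours

Wed: in 7:38 AM→7:40 AM, out 1:51 PM→1:50 PM; 6 h 10 min
Thu: in 7:10 AM→7:10 AM, out 1:39 PM→1:40 PM; 6 h 30 min
Total credited: 12 h 40 min.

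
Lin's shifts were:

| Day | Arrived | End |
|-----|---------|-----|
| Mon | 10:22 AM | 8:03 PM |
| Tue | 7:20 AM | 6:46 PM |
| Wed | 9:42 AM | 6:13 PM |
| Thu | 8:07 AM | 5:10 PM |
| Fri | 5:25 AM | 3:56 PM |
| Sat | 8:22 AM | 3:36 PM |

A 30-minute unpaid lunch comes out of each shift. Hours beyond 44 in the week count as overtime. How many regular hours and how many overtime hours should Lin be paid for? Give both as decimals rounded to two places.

Mon: 10:22 AM–8:03 PM = 9 h 41 min; less 30 min break → 9 h 11 min
Tue: 7:20 AM–6:46 PM = 11 h 26 min; less 30 min break → 10 h 56 min
Wed: 9:42 AM–6:13 PM = 8 h 31 min; less 30 min break → 8 h 1 min
Thu: 8:07 AM–5:10 PM = 9 h 3 min; less 30 min break → 8 h 33 min
Fri: 5:25 AM–3:56 PM = 10 h 31 min; less 30 min break → 10 h 1 min
Sat: 8:22 AM–3:36 PM = 7 h 14 min; less 30 min break → 6 h 44 min
Total worked: 53 h 26 min = 53.43 h.
Threshold 44 h → overtime 9 h 26 min, regular 44 h 0 min.

Regular 44.00 hours, overtime 9.43 hours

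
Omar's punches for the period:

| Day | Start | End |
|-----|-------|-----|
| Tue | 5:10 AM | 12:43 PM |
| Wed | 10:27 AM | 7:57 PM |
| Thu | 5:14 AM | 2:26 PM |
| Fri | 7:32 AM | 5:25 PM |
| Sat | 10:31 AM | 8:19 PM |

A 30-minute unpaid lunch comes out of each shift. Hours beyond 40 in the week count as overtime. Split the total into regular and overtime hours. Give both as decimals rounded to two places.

Regular 40.00 hours, overtime 3.43 hours

Tue: 5:10 AM–12:43 PM = 7 h 33 min; less 30 min break → 7 h 3 min
Wed: 10:27 AM–7:57 PM = 9 h 30 min; less 30 min break → 9 h 0 min
Thu: 5:14 AM–2:26 PM = 9 h 12 min; less 30 min break → 8 h 42 min
Fri: 7:32 AM–5:25 PM = 9 h 53 min; less 30 min break → 9 h 23 min
Sat: 10:31 AM–8:19 PM = 9 h 48 min; less 30 min break → 9 h 18 min
Total worked: 43 h 26 min = 43.43 h.
Threshold 40 h → overtime 3 h 26 min, regular 40 h 0 min.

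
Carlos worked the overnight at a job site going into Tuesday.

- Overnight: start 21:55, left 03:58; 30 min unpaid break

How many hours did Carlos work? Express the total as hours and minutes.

Overnight: 21:55 → midnight = 2 h 5 min; midnight → 03:58 = 3 h 58 min; span 6 h 3 min; less 30 min break → 5 h 33 min

5 h 33 min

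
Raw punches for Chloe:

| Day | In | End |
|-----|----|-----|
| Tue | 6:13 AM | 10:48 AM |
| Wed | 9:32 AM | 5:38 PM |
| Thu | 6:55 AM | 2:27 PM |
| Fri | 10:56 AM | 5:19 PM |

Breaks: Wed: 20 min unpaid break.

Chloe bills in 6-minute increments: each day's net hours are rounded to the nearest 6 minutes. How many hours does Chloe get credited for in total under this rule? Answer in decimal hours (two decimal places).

Tue: 6:13 AM–10:48 AM = 4 h 35 min → rounds to 4 h 36 min
Wed: 9:32 AM–5:38 PM = 8 h 6 min − 20 min = 7 h 46 min → rounds to 7 h 48 min
Thu: 6:55 AM–2:27 PM = 7 h 32 min → rounds to 7 h 30 min
Fri: 10:56 AM–5:19 PM = 6 h 23 min → rounds to 6 h 24 min
Total credited: 26 h 18 min.

26.30 hours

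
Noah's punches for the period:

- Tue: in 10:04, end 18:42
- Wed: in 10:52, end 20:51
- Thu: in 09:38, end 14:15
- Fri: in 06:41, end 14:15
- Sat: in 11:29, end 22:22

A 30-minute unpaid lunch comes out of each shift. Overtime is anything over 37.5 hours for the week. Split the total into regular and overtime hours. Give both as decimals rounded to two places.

Regular 37.50 hours, overtime 1.68 hours

Tue: 10:04–18:42 = 8 h 38 min; less 30 min break → 8 h 8 min
Wed: 10:52–20:51 = 9 h 59 min; less 30 min break → 9 h 29 min
Thu: 09:38–14:15 = 4 h 37 min; less 30 min break → 4 h 7 min
Fri: 06:41–14:15 = 7 h 34 min; less 30 min break → 7 h 4 min
Sat: 11:29–22:22 = 10 h 53 min; less 30 min break → 10 h 23 min
Total worked: 39 h 11 min = 39.18 h.
Threshold 37.5 h → overtime 1 h 41 min, regular 37 h 30 min.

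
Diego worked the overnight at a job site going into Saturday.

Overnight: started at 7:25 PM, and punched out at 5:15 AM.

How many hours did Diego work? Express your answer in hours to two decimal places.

Overnight: 7:25 PM → midnight = 4 h 35 min; midnight → 5:15 AM = 5 h 15 min; span 9 h 50 min

9.83 hours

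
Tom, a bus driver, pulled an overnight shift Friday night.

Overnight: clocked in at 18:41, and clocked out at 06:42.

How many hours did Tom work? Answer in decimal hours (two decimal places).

12.02 hours

Overnight: 18:41 → midnight = 5 h 19 min; midnight → 06:42 = 6 h 42 min; span 12 h 1 min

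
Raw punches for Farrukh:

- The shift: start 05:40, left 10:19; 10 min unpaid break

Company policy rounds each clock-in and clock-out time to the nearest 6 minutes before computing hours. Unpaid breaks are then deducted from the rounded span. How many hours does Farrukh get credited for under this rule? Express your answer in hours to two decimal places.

4.43 hours

The shift: in 05:40→05:42, out 10:19→10:18; 4 h 36 min − 10 min = 4 h 26 min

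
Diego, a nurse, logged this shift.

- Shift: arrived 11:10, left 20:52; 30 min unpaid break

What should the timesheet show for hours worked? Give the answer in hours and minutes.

Shift: 11:10–20:52 = 9 h 42 min; less 30 min break → 9 h 12 min

9 h 12 min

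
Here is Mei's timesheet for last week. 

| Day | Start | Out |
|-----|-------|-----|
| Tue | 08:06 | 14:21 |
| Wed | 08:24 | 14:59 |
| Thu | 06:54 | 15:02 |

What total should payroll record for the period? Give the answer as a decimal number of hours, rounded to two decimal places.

20.97 hours

Tue: 08:06–14:21 = 6 h 15 min
Wed: 08:24–14:59 = 6 h 35 min
Thu: 06:54–15:02 = 8 h 8 min
Total: 6 h 15 min + 6 h 35 min + 8 h 8 min = 20 h 58 min.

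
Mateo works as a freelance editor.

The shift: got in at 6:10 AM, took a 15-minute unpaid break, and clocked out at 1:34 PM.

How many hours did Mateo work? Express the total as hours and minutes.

7 h 9 min

The shift: 6:10 AM–1:34 PM = 7 h 24 min; less 15 min break → 7 h 9 min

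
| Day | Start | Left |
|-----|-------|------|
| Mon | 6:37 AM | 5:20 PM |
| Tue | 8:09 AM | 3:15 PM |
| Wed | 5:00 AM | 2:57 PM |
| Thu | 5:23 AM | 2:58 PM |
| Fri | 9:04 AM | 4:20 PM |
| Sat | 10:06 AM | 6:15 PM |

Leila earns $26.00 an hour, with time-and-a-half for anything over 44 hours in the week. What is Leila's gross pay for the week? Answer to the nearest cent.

$1485.90

Mon: 6:37 AM–5:20 PM = 10 h 43 min
Tue: 8:09 AM–3:15 PM = 7 h 6 min
Wed: 5:00 AM–2:57 PM = 9 h 57 min
Thu: 5:23 AM–2:58 PM = 9 h 35 min
Fri: 9:04 AM–4:20 PM = 7 h 16 min
Sat: 10:06 AM–6:15 PM = 8 h 9 min
Total worked: 52 h 46 min = 3166 min.
Regular 44 h 0 min = 2640 min at $26.00/h; overtime 8 h 46 min = 526 min at $39.00/h.
Pay = (2640 × $26.00 + 526 × $39.00) ÷ 60 = $1485.90.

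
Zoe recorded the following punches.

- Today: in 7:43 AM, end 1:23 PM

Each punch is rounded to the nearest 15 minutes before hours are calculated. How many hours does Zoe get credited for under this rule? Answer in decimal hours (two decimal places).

Today: in 7:43 AM→7:45 AM, out 1:23 PM→1:30 PM; 5 h 45 min

5.75 hours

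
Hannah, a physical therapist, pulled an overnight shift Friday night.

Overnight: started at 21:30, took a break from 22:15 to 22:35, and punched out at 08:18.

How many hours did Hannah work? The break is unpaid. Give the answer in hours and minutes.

Overnight: 21:30 → midnight = 2 h 30 min; midnight → 08:18 = 8 h 18 min; span 10 h 48 min; less 20 min break → 10 h 28 min

10 h 28 min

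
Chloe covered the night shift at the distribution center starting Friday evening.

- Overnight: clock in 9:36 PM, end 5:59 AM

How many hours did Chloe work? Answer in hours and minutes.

Overnight: 9:36 PM → midnight = 2 h 24 min; midnight → 5:59 AM = 5 h 59 min; span 8 h 23 min

8 h 23 min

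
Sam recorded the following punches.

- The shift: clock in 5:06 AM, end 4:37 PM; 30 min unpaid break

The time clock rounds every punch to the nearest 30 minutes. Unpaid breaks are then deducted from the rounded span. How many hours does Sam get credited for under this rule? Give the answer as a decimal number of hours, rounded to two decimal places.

11.00 hours

The shift: in 5:06 AM→5:00 AM, out 4:37 PM→4:30 PM; 11 h 30 min − 30 min = 11 h 0 min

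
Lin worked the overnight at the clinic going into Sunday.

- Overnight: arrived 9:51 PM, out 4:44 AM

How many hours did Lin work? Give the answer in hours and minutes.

Overnight: 9:51 PM → midnight = 2 h 9 min; midnight → 4:44 AM = 4 h 44 min; span 6 h 53 min

6 h 53 min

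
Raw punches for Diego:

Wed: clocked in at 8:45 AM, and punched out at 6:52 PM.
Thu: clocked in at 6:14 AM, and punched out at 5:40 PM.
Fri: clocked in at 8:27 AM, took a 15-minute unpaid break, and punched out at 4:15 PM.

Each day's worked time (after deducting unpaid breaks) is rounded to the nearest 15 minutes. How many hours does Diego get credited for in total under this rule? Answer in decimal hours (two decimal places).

29.00 hours

Wed: 8:45 AM–6:52 PM = 10 h 7 min → rounds to 10 h 0 min
Thu: 6:14 AM–5:40 PM = 11 h 26 min → rounds to 11 h 30 min
Fri: 8:27 AM–4:15 PM = 7 h 48 min − 15 min = 7 h 33 min → rounds to 7 h 30 min
Total credited: 29 h 0 min.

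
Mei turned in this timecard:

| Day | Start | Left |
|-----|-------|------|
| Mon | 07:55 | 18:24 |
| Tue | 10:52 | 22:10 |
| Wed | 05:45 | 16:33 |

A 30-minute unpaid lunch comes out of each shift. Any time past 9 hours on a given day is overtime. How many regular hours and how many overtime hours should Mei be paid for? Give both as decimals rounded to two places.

Mon: 07:55–18:24 = 10 h 29 min; less 30 min break → 9 h 59 min
Tue: 10:52–22:10 = 11 h 18 min; less 30 min break → 10 h 48 min
Wed: 05:45–16:33 = 10 h 48 min; less 30 min break → 10 h 18 min
Mon reg 9 h 0 min / OT 0 h 59 min; Tue reg 9 h 0 min / OT 1 h 48 min; Wed reg 9 h 0 min / OT 1 h 18 min.
Totals: regular 27 h 0 min, overtime 4 h 5 min.

Regular 27.00 hours, overtime 4.08 hours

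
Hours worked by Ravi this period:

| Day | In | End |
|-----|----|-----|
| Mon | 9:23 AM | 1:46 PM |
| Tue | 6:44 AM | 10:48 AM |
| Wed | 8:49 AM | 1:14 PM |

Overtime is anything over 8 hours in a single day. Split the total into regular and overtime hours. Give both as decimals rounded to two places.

Mon: 9:23 AM–1:46 PM = 4 h 23 min
Tue: 6:44 AM–10:48 AM = 4 h 4 min
Wed: 8:49 AM–1:14 PM = 4 h 25 min
Mon reg 4 h 23 min / OT 0 h 0 min; Tue reg 4 h 4 min / OT 0 h 0 min; Wed reg 4 h 25 min / OT 0 h 0 min.
Totals: regular 12 h 52 min, overtime 0 h 0 min.

Regular 12.87 hours, overtime 0.00 hours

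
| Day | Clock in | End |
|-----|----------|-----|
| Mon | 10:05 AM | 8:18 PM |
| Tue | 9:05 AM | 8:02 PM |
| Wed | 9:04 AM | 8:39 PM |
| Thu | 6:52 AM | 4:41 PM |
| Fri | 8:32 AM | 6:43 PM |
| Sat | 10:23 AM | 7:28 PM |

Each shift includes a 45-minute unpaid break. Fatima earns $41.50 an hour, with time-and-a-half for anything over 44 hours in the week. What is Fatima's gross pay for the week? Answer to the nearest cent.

Mon: 10:05 AM–8:18 PM = 10 h 13 min; less 45 min break → 9 h 28 min
Tue: 9:05 AM–8:02 PM = 10 h 57 min; less 45 min break → 10 h 12 min
Wed: 9:04 AM–8:39 PM = 11 h 35 min; less 45 min break → 10 h 50 min
Thu: 6:52 AM–4:41 PM = 9 h 49 min; less 45 min break → 9 h 4 min
Fri: 8:32 AM–6:43 PM = 10 h 11 min; less 45 min break → 9 h 26 min
Sat: 10:23 AM–7:28 PM = 9 h 5 min; less 45 min break → 8 h 20 min
Total worked: 57 h 20 min = 3440 min.
Regular 44 h 0 min = 2640 min at $41.50/h; overtime 13 h 20 min = 800 min at $62.25/h.
Pay = (2640 × $41.50 + 800 × $62.25) ÷ 60 = $2656.00.

$2656.00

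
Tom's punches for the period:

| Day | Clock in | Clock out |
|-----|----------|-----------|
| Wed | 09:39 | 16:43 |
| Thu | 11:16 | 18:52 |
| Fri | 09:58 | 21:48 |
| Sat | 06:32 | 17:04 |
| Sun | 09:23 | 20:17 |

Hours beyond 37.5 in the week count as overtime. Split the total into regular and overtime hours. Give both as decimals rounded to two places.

Wed: 09:39–16:43 = 7 h 4 min
Thu: 11:16–18:52 = 7 h 36 min
Fri: 09:58–21:48 = 11 h 50 min
Sat: 06:32–17:04 = 10 h 32 min
Sun: 09:23–20:17 = 10 h 54 min
Total worked: 47 h 56 min = 47.93 h.
Threshold 37.5 h → overtime 10 h 26 min, regular 37 h 30 min.

Regular 37.50 hours, overtime 10.43 hours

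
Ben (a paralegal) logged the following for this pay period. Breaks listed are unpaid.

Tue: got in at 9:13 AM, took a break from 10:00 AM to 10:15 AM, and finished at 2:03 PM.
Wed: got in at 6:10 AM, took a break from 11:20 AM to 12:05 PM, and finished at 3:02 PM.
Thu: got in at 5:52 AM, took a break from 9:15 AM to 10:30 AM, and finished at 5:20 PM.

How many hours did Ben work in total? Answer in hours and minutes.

Tue: 9:13 AM–2:03 PM = 4 h 50 min; less 15 min break → 4 h 35 min
Wed: 6:10 AM–3:02 PM = 8 h 52 min; less 45 min break → 8 h 7 min
Thu: 5:52 AM–5:20 PM = 11 h 28 min; less 75 min break → 10 h 13 min
Total: 4 h 35 min + 8 h 7 min + 10 h 13 min = 22 h 55 min.

22 h 55 min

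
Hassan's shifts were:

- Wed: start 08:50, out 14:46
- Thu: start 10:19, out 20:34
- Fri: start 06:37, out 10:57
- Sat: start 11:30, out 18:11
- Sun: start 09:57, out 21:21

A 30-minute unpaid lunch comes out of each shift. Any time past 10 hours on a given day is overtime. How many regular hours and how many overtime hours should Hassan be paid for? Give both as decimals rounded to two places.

Regular 35.20 hours, overtime 0.90 hours

Wed: 08:50–14:46 = 5 h 56 min; less 30 min break → 5 h 26 min
Thu: 10:19–20:34 = 10 h 15 min; less 30 min break → 9 h 45 min
Fri: 06:37–10:57 = 4 h 20 min; less 30 min break → 3 h 50 min
Sat: 11:30–18:11 = 6 h 41 min; less 30 min break → 6 h 11 min
Sun: 09:57–21:21 = 11 h 24 min; less 30 min break → 10 h 54 min
Wed reg 5 h 26 min / OT 0 h 0 min; Thu reg 9 h 45 min / OT 0 h 0 min; Fri reg 3 h 50 min / OT 0 h 0 min; Sat reg 6 h 11 min / OT 0 h 0 min; Sun reg 10 h 0 min / OT 0 h 54 min.
Totals: regular 35 h 12 min, overtime 0 h 54 min.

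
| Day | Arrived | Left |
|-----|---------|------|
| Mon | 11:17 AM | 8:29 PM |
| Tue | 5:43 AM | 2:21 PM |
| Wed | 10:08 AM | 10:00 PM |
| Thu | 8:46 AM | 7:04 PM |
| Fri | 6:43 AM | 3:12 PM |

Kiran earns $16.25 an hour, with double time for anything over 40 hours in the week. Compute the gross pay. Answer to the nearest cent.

$925.71

Mon: 11:17 AM–8:29 PM = 9 h 12 min
Tue: 5:43 AM–2:21 PM = 8 h 38 min
Wed: 10:08 AM–10:00 PM = 11 h 52 min
Thu: 8:46 AM–7:04 PM = 10 h 18 min
Fri: 6:43 AM–3:12 PM = 8 h 29 min
Total worked: 48 h 29 min = 2909 min.
Regular 40 h 0 min = 2400 min at $16.25/h; overtime 8 h 29 min = 509 min at $32.50/h.
Pay = (2400 × $16.25 + 509 × $32.50) ÷ 60 = $925.71.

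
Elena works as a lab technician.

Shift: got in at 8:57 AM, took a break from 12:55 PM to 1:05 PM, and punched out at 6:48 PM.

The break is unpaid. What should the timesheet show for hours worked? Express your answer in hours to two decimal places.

Shift: 8:57 AM–6:48 PM = 9 h 51 min; less 10 min break → 9 h 41 min

9.68 hours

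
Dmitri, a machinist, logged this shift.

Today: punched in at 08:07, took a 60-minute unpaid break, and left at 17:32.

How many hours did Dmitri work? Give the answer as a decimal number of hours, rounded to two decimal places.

8.42 hours

Today: 08:07–17:32 = 9 h 25 min; less 60 min break → 8 h 25 min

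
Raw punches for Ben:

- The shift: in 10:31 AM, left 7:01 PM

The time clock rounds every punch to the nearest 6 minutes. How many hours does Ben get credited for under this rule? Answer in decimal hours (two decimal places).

8.50 hours

The shift: in 10:31 AM→10:30 AM, out 7:01 PM→7:00 PM; 8 h 30 min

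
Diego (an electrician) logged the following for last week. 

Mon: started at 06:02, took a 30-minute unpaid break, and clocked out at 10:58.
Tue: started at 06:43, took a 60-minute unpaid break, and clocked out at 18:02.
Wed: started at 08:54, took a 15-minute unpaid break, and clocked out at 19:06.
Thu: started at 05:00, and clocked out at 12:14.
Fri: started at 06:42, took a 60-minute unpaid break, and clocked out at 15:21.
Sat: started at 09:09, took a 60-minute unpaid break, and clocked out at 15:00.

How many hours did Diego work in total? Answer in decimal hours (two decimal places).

Mon: 06:02–10:58 = 4 h 56 min; less 30 min break → 4 h 26 min
Tue: 06:43–18:02 = 11 h 19 min; less 60 min break → 10 h 19 min
Wed: 08:54–19:06 = 10 h 12 min; less 15 min break → 9 h 57 min
Thu: 05:00–12:14 = 7 h 14 min
Fri: 06:42–15:21 = 8 h 39 min; less 60 min break → 7 h 39 min
Sat: 09:09–15:00 = 5 h 51 min; less 60 min break → 4 h 51 min
Total: 4 h 26 min + 10 h 19 min + 9 h 57 min + 7 h 14 min + 7 h 39 min + 4 h 51 min = 44 h 26 min.

44.43 hours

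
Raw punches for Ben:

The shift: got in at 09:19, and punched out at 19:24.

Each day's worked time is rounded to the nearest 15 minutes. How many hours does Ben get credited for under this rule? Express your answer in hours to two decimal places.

The shift: 09:19–19:24 = 10 h 5 min → rounds to 10 h 0 min

10.00 hours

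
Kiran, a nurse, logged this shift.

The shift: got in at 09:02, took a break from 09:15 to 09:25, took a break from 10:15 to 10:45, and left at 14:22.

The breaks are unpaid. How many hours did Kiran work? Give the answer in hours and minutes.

4 h 40 min

The shift: 09:02–14:22 = 5 h 20 min; less 40 min break → 4 h 40 min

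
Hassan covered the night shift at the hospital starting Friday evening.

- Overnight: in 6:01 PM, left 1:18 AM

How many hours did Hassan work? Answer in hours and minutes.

7 h 17 min

Overnight: 6:01 PM → midnight = 5 h 59 min; midnight → 1:18 AM = 1 h 18 min; span 7 h 17 min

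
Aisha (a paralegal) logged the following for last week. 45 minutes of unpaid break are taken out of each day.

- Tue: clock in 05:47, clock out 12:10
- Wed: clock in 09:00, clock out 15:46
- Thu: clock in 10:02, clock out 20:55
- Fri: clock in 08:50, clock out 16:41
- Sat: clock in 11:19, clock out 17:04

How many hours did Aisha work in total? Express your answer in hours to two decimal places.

33.88 hours

Tue: 05:47–12:10 = 6 h 23 min; less 45 min break → 5 h 38 min
Wed: 09:00–15:46 = 6 h 46 min; less 45 min break → 6 h 1 min
Thu: 10:02–20:55 = 10 h 53 min; less 45 min break → 10 h 8 min
Fri: 08:50–16:41 = 7 h 51 min; less 45 min break → 7 h 6 min
Sat: 11:19–17:04 = 5 h 45 min; less 45 min break → 5 h 0 min
Total: 5 h 38 min + 6 h 1 min + 10 h 8 min + 7 h 6 min + 5 h 0 min = 33 h 53 min.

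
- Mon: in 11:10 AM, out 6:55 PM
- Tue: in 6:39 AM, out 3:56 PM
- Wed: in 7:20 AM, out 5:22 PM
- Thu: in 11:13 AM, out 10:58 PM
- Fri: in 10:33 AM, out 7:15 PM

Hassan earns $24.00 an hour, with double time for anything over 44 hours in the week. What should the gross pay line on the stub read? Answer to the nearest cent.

$1224.80

Mon: 11:10 AM–6:55 PM = 7 h 45 min
Tue: 6:39 AM–3:56 PM = 9 h 17 min
Wed: 7:20 AM–5:22 PM = 10 h 2 min
Thu: 11:13 AM–10:58 PM = 11 h 45 min
Fri: 10:33 AM–7:15 PM = 8 h 42 min
Total worked: 47 h 31 min = 2851 min.
Regular 44 h 0 min = 2640 min at $24.00/h; overtime 3 h 31 min = 211 min at $48.00/h.
Pay = (2640 × $24.00 + 211 × $48.00) ÷ 60 = $1224.80.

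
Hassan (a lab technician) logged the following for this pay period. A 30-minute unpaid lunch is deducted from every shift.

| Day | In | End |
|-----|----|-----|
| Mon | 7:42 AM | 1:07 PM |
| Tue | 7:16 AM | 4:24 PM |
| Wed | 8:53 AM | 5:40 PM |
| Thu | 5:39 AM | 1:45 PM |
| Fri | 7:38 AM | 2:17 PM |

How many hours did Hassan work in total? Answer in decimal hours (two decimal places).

Mon: 7:42 AM–1:07 PM = 5 h 25 min; less 30 min break → 4 h 55 min
Tue: 7:16 AM–4:24 PM = 9 h 8 min; less 30 min break → 8 h 38 min
Wed: 8:53 AM–5:40 PM = 8 h 47 min; less 30 min break → 8 h 17 min
Thu: 5:39 AM–1:45 PM = 8 h 6 min; less 30 min break → 7 h 36 min
Fri: 7:38 AM–2:17 PM = 6 h 39 min; less 30 min break → 6 h 9 min
Total: 4 h 55 min + 8 h 38 min + 8 h 17 min + 7 h 36 min + 6 h 9 min = 35 h 35 min.

35.58 hours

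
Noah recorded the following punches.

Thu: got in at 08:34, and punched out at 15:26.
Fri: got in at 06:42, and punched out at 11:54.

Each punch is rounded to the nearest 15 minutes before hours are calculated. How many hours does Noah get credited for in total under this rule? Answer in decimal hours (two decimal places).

Thu: in 08:34→08:30, out 15:26→15:30; 7 h 0 min
Fri: in 06:42→06:45, out 11:54→12:00; 5 h 15 min
Total credited: 12 h 15 min.

12.25 hours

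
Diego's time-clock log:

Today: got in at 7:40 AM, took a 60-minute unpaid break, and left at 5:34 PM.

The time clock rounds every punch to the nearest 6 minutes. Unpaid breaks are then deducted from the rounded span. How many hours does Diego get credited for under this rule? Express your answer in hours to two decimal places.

8.90 hours

Today: in 7:40 AM→7:42 AM, out 5:34 PM→5:36 PM; 9 h 54 min − 60 min = 8 h 54 min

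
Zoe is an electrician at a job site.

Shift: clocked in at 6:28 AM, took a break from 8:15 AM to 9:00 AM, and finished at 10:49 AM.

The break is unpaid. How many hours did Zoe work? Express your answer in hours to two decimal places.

Shift: 6:28 AM–10:49 AM = 4 h 21 min; less 45 min break → 3 h 36 min

3.60 hours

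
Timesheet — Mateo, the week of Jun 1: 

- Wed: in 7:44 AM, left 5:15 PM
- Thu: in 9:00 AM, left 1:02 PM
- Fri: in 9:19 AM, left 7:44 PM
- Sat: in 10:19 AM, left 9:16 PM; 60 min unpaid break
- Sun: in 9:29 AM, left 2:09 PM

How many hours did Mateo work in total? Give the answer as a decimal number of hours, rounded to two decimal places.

38.58 hours

Wed: 7:44 AM–5:15 PM = 9 h 31 min
Thu: 9:00 AM–1:02 PM = 4 h 2 min
Fri: 9:19 AM–7:44 PM = 10 h 25 min
Sat: 10:19 AM–9:16 PM = 10 h 57 min; less 60 min break → 9 h 57 min
Sun: 9:29 AM–2:09 PM = 4 h 40 min
Total: 9 h 31 min + 4 h 2 min + 10 h 25 min + 9 h 57 min + 4 h 40 min = 38 h 35 min.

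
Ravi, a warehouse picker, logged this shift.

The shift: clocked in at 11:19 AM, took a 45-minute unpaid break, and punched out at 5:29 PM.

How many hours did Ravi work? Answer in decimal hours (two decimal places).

The shift: 11:19 AM–5:29 PM = 6 h 10 min; less 45 min break → 5 h 25 min

5.42 hours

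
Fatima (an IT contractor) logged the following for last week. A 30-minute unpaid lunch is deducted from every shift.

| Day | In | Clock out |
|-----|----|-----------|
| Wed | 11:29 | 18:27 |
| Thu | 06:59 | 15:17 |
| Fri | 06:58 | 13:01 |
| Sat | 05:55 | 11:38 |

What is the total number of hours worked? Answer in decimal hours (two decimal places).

25.03 hours

Wed: 11:29–18:27 = 6 h 58 min; less 30 min break → 6 h 28 min
Thu: 06:59–15:17 = 8 h 18 min; less 30 min break → 7 h 48 min
Fri: 06:58–13:01 = 6 h 3 min; less 30 min break → 5 h 33 min
Sat: 05:55–11:38 = 5 h 43 min; less 30 min break → 5 h 13 min
Total: 6 h 28 min + 7 h 48 min + 5 h 33 min + 5 h 13 min = 25 h 2 min.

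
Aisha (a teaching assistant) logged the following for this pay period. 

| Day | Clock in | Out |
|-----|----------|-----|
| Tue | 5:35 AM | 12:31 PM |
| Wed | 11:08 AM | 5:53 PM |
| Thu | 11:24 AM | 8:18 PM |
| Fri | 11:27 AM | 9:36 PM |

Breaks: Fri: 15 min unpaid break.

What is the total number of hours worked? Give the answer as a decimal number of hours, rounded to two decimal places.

Tue: 5:35 AM–12:31 PM = 6 h 56 min
Wed: 11:08 AM–5:53 PM = 6 h 45 min
Thu: 11:24 AM–8:18 PM = 8 h 54 min
Fri: 11:27 AM–9:36 PM = 10 h 9 min; less 15 min break → 9 h 54 min
Total: 6 h 56 min + 6 h 45 min + 8 h 54 min + 9 h 54 min = 32 h 29 min.

32.48 hours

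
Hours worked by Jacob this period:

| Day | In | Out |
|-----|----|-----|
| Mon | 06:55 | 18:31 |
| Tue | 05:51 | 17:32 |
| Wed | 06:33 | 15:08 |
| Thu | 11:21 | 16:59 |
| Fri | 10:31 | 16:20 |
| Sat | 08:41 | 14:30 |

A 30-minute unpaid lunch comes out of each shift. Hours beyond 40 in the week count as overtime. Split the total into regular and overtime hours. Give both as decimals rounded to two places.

Regular 40.00 hours, overtime 6.13 hours

Mon: 06:55–18:31 = 11 h 36 min; less 30 min break → 11 h 6 min
Tue: 05:51–17:32 = 11 h 41 min; less 30 min break → 11 h 11 min
Wed: 06:33–15:08 = 8 h 35 min; less 30 min break → 8 h 5 min
Thu: 11:21–16:59 = 5 h 38 min; less 30 min break → 5 h 8 min
Fri: 10:31–16:20 = 5 h 49 min; less 30 min break → 5 h 19 min
Sat: 08:41–14:30 = 5 h 49 min; less 30 min break → 5 h 19 min
Total worked: 46 h 8 min = 46.13 h.
Threshold 40 h → overtime 6 h 8 min, regular 40 h 0 min.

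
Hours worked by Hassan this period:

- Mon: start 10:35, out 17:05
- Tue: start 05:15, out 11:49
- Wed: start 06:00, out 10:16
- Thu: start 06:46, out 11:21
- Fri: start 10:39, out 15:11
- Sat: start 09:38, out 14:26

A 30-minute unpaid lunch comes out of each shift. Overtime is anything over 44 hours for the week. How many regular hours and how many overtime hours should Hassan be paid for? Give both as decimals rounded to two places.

Mon: 10:35–17:05 = 6 h 30 min; less 30 min break → 6 h 0 min
Tue: 05:15–11:49 = 6 h 34 min; less 30 min break → 6 h 4 min
Wed: 06:00–10:16 = 4 h 16 min; less 30 min break → 3 h 46 min
Thu: 06:46–11:21 = 4 h 35 min; less 30 min break → 4 h 5 min
Fri: 10:39–15:11 = 4 h 32 min; less 30 min break → 4 h 2 min
Sat: 09:38–14:26 = 4 h 48 min; less 30 min break → 4 h 18 min
Total worked: 28 h 15 min = 28.25 h.
Threshold 44 h → overtime 0 h 0 min, regular 28 h 15 min.

Regular 28.25 hours, overtime 0.00 hours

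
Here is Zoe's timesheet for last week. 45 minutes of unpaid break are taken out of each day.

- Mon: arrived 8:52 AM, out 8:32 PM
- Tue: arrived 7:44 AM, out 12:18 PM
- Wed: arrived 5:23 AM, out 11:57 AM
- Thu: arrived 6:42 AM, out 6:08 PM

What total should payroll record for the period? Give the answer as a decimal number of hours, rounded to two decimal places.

Mon: 8:52 AM–8:32 PM = 11 h 40 min; less 45 min break → 10 h 55 min
Tue: 7:44 AM–12:18 PM = 4 h 34 min; less 45 min break → 3 h 49 min
Wed: 5:23 AM–11:57 AM = 6 h 34 min; less 45 min break → 5 h 49 min
Thu: 6:42 AM–6:08 PM = 11 h 26 min; less 45 min break → 10 h 41 min
Total: 10 h 55 min + 3 h 49 min + 5 h 49 min + 10 h 41 min = 31 h 14 min.

31.23 hours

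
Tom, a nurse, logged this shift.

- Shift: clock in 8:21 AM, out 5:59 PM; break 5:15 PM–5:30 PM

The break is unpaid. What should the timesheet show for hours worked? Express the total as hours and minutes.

9 h 23 min

Shift: 8:21 AM–5:59 PM = 9 h 38 min; less 15 min break → 9 h 23 min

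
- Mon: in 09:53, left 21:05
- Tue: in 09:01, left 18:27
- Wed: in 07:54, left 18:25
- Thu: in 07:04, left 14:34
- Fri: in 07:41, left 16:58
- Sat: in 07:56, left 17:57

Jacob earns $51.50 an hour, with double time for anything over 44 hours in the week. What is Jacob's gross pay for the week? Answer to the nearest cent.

Mon: 09:53–21:05 = 11 h 12 min
Tue: 09:01–18:27 = 9 h 26 min
Wed: 07:54–18:25 = 10 h 31 min
Thu: 07:04–14:34 = 7 h 30 min
Fri: 07:41–16:58 = 9 h 17 min
Sat: 07:56–17:57 = 10 h 1 min
Total worked: 57 h 57 min = 3477 min.
Regular 44 h 0 min = 2640 min at $51.50/h; overtime 13 h 57 min = 837 min at $103.00/h.
Pay = (2640 × $51.50 + 837 × $103.00) ÷ 60 = $3702.85.

$3702.85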